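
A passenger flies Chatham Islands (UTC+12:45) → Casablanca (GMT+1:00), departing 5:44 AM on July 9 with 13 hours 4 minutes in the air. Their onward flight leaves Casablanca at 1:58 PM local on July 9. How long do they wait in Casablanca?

6 hours 55 minutes

Convert departure to UTC: 5:44 AM − 12:45 = 4:59 PM UTC on Jul 8.
Add 13 hours and 4 minutes flight time → 6:03 AM UTC (Jul 9).
Casablanca is UTC+1:00, so local arrival = 6:03 AM + 1:00 = 7:03 AM on Jul 9.
Layover = 1:58 PM − 7:03 AM = 6 hours 55 minutes.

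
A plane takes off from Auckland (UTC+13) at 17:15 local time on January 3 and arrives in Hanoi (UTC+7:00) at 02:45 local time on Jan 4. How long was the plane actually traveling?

Departure in UTC: 17:15 − 13:00 = 04:15 on Jan 3.
Arrival in UTC: 02:45 − 7:00 = 19:45 on Jan 3.
Elapsed = 19:45 − 04:15 = 15 hours 30 minutes.

15 hours 30 minutes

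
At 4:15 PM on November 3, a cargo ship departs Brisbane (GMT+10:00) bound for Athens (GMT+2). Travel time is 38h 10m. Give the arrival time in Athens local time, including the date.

10:25 PM on November 4

Convert departure to UTC: 4:15 PM − 10:00 = 6:15 AM UTC on Nov 3.
Add 38 hours 10 minutes travel time → 8:25 PM UTC (Nov 4).
Athens is UTC+2:00, so local arrival = 8:25 PM + 2:00 = 10:25 PM on Nov 4.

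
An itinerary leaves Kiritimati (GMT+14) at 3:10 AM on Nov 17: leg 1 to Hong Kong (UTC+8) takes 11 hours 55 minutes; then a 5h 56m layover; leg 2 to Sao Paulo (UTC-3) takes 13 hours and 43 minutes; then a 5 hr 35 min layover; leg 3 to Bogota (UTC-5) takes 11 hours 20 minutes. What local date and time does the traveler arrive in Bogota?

Convert departure to UTC: 3:10 AM − 14:00 = 1:10 PM UTC on Nov 16.
Add 11 hours and 55 minutes leg 1 → 1:05 AM UTC (Nov 17).
Add 5 hours 56 minutes layover in Hong Kong → 7:01 AM UTC.
Add 13 hours and 43 minutes leg 2 → 8:44 PM UTC.
Add 5 hours 35 minutes layover in Sao Paulo → 2:19 AM UTC (Nov 18).
Add 11 hours 20 minutes leg 3 → 1:39 PM UTC.
Bogota is UTC−5:00, so local arrival = 1:39 PM − 5:00 = 8:39 AM on Nov 18.

8:39 AM on Nov 18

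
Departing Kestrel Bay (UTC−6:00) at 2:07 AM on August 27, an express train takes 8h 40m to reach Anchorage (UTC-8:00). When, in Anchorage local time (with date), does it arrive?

8:47 AM on August 27

Convert departure to UTC: 2:07 AM + 6:00 = 8:07 AM UTC on Aug 27.
Add 8 hours 40 minutes travel time → 4:47 PM UTC.
Anchorage is UTC−8:00, so local arrival = 4:47 PM − 8:00 = 8:47 AM on Aug 27.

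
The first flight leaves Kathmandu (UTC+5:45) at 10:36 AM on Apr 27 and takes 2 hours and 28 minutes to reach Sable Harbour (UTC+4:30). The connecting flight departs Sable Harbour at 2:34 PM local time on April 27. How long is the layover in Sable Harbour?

Convert departure to UTC: 10:36 AM − 5:45 = 4:51 AM UTC on Apr 27.
Add 2 hours and 28 minutes flight time → 7:19 AM UTC.
Sable Harbour is UTC+4:30, so local arrival = 7:19 AM + 4:30 = 11:49 AM on Apr 27.
Layover = 2:34 PM − 11:49 AM = 2 hours 45 minutes.

2 hours 45 minutes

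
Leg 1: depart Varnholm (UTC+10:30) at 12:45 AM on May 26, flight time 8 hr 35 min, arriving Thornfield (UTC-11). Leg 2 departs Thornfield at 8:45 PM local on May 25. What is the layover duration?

8 hours 55 minutes

Convert departure to UTC: 12:45 AM − 10:30 = 2:15 PM UTC on May 25.
Add 8 hours and 35 minutes flight time → 10:50 PM UTC.
Thornfield is UTC−11:00, so local arrival = 10:50 PM − 11:00 = 11:50 AM on May 25.
Layover = 8:45 PM − 11:50 AM = 8 hours 55 minutes.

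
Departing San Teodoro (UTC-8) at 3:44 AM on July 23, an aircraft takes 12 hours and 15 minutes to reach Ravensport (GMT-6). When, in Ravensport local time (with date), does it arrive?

Convert departure to UTC: 3:44 AM + 8:00 = 11:44 AM UTC on Jul 23.
Add 12 hours 15 minutes travel time → 11:59 PM UTC.
Ravensport is UTC−6:00, so local arrival = 11:59 PM − 6:00 = 5:59 PM on Jul 23.

5:59 PM on July 23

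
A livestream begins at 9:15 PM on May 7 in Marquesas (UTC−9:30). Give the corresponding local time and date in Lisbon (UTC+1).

Lisbon is 10:30 ahead of Marquesas.
Shift by the zone difference: 9:15 PM + 10:30 = 7:45 AM on May 8 in Lisbon.

7:45 AM on May 8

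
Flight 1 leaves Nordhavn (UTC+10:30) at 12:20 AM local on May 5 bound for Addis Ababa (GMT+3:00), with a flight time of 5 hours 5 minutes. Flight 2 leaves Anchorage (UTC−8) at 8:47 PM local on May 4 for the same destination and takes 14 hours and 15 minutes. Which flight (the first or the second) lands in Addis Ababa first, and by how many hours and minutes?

Flight 1 in UTC: 12:20 AM − 10:30 = 1:50 PM on May 4.
+5 hours 5 minutes → arrive 6:55 PM UTC on May 4.
Flight 2 in UTC: 8:47 PM + 8:00 = 4:47 AM on May 5.
+14 hours 15 minutes → arrive 7:02 PM UTC on May 5.
Flight 1 lands earlier by 24 hours 7 minutes.

the first, by 24 hours 7 minutes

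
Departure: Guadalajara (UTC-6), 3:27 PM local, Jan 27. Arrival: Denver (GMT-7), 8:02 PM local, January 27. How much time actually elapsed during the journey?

Denver is 1:00 behind Guadalajara.
Clock-face elapsed time (ignoring zones) is 4 hours 35 minutes.
Actual elapsed = 4 hours 35 minutes + 1:00 = 5 hours 35 minutes.

5 hours 35 minutes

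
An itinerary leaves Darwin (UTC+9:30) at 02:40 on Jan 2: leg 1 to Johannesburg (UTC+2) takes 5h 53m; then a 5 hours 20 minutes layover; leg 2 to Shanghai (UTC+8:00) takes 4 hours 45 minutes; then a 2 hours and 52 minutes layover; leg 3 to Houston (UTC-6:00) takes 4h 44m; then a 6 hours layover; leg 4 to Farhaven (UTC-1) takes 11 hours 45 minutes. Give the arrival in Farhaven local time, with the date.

09:29 on January 3

Convert departure to UTC: 02:40 − 9:30 = 17:10 UTC on Jan 1.
Add 5 hours 53 minutes leg 1 → 23:03 UTC.
Add 5 hours and 20 minutes layover in Johannesburg → 04:23 UTC (Jan 2).
Add 4 hours and 45 minutes leg 2 → 09:08 UTC.
Add 2 hours and 52 minutes layover in Shanghai → 12:00 UTC.
Add 4 hours and 44 minutes leg 3 → 16:44 UTC.
Add 6 hours layover in Houston → 22:44 UTC.
Add 11 hours 45 minutes leg 4 → 10:29 UTC (Jan 3).
Farhaven is UTC−1:00, so local arrival = 10:29 − 1:00 = 09:29 on Jan 3.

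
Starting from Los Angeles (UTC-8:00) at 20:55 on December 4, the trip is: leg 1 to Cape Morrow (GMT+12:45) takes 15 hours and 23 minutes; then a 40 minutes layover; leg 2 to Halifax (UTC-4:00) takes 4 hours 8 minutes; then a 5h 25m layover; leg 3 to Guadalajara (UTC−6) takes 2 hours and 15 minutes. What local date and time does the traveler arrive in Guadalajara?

Convert departure to UTC: 20:55 + 8:00 = 04:55 UTC on Dec 5.
Add 15 hours 23 minutes leg 1 → 20:18 UTC.
Add 40 minutes layover in Cape Morrow → 20:58 UTC.
Add 4 hours 8 minutes leg 2 → 01:06 UTC (Dec 6).
Add 5 hours and 25 minutes layover in Halifax → 06:31 UTC.
Add 2 hours and 15 minutes leg 3 → 08:46 UTC.
Guadalajara is UTC−6:00, so local arrival = 08:46 − 6:00 = 02:46 on Dec 6.

02:46 on Dec 6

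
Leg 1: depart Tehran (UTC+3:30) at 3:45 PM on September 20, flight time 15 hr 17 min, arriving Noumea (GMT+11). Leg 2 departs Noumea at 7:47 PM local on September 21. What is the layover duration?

Convert departure to UTC: 3:45 PM − 3:30 = 12:15 PM UTC on Sep 20.
Add 15 hours 17 minutes flight time → 3:32 AM UTC (Sep 21).
Noumea is UTC+11:00, so local arrival = 3:32 AM + 11:00 = 2:32 PM on Sep 21.
Layover = 7:47 PM − 2:32 PM = 5 hours 15 minutes.

5 hours 15 minutes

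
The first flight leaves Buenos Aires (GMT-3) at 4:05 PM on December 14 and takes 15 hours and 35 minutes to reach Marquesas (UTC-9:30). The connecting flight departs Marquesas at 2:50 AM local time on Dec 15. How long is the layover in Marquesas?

1 hour 40 minutes

Convert departure to UTC: 4:05 PM + 3:00 = 7:05 PM UTC on Dec 14.
Add 15 hours and 35 minutes flight time → 10:40 AM UTC (Dec 15).
Marquesas is UTC−9:30, so local arrival = 10:40 AM − 9:30 = 1:10 AM on Dec 15.
Layover = 2:50 AM − 1:10 AM = 1 hour 40 minutes.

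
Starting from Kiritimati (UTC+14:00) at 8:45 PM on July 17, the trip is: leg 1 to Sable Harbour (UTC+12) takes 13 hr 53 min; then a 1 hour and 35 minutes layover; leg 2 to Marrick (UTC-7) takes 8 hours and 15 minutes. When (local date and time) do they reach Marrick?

Convert departure to UTC: 8:45 PM − 14:00 = 6:45 AM UTC on Jul 17.
Add 13 hours and 53 minutes leg 1 → 8:38 PM UTC.
Add 1 hour and 35 minutes layover in Sable Harbour → 10:13 PM UTC.
Add 8 hours 15 minutes leg 2 → 6:28 AM UTC (Jul 18).
Marrick is UTC−7:00, so local arrival = 6:28 AM − 7:00 = 11:28 PM on Jul 17.

11:28 PM on July 17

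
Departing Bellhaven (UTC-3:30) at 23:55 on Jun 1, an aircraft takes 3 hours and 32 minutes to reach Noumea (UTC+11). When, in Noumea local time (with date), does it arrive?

17:57 on June 2

Convert departure to UTC: 23:55 + 3:30 = 03:25 UTC on Jun 2.
Add 3 hours and 32 minutes travel time → 06:57 UTC.
Noumea is UTC+11:00, so local arrival = 06:57 + 11:00 = 17:57 on Jun 2.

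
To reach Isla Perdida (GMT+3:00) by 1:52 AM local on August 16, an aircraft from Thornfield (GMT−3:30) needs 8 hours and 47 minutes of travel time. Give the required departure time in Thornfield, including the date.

Target arrival in UTC: 1:52 AM − 3:00 = 10:52 PM on Aug 15.
Subtract 8 hours 47 minutes → departure 2:05 PM UTC on Aug 15.
Thornfield is UTC−3:30: 2:05 PM − 3:30 = 10:35 AM on Aug 15.

10:35 AM on Aug 15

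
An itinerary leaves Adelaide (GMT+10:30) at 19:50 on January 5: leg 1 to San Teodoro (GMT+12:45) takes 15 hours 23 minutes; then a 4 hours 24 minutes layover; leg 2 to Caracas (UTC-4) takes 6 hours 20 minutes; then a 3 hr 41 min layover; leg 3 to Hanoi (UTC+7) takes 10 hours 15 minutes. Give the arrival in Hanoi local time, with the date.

Convert departure to UTC: 19:50 − 10:30 = 09:20 UTC on Jan 5.
Add 15 hours and 23 minutes leg 1 → 00:43 UTC (Jan 6).
Add 4 hours 24 minutes layover in San Teodoro → 05:07 UTC.
Add 6 hours 20 minutes leg 2 → 11:27 UTC.
Add 3 hours 41 minutes layover in Caracas → 15:08 UTC.
Add 10 hours and 15 minutes leg 3 → 01:23 UTC (Jan 7).
Hanoi is UTC+7:00, so local arrival = 01:23 + 7:00 = 08:23 on Jan 7.

08:23 on January 7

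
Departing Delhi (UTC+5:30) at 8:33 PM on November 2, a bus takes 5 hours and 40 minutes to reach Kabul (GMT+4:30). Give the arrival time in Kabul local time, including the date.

1:13 AM on November 3

Convert departure to UTC: 8:33 PM − 5:30 = 3:03 PM UTC on Nov 2.
Add 5 hours and 40 minutes travel time → 8:43 PM UTC.
Kabul is UTC+4:30, so local arrival = 8:43 PM + 4:30 = 1:13 AM on Nov 3.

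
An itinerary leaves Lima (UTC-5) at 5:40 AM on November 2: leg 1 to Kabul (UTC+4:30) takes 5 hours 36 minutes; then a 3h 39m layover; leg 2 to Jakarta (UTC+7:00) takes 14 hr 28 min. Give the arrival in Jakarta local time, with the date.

Convert departure to UTC: 5:40 AM + 5:00 = 10:40 AM UTC on Nov 2.
Add 5 hours 36 minutes leg 1 → 4:16 PM UTC.
Add 3 hours 39 minutes layover in Kabul → 7:55 PM UTC.
Add 14 hours and 28 minutes leg 2 → 10:23 AM UTC (Nov 3).
Jakarta is UTC+7:00, so local arrival = 10:23 AM + 7:00 = 5:23 PM on Nov 3.

5:23 PM on Nov 3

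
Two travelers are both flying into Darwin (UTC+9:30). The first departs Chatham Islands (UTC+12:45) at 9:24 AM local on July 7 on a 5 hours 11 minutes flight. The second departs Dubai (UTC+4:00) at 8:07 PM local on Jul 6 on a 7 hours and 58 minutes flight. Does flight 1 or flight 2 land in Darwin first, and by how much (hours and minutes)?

the second, by 1 hour 45 minutes

Flight 1 in UTC: 9:24 AM − 12:45 = 8:39 PM on Jul 6.
+5 hours and 11 minutes → arrive 1:50 AM UTC on Jul 7.
Flight 2 in UTC: 8:07 PM − 4:00 = 4:07 PM on Jul 6.
+7 hours and 58 minutes → arrive 12:05 AM UTC on Jul 7.
Flight 2 lands earlier by 1 hour 45 minutes.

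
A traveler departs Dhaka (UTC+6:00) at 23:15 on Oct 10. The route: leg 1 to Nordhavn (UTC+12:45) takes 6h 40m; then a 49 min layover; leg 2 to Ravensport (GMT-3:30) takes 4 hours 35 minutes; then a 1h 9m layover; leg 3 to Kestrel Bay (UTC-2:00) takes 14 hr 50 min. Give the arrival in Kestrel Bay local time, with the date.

Convert departure to UTC: 23:15 − 6:00 = 17:15 UTC on Oct 10.
Add 6 hours 40 minutes leg 1 → 23:55 UTC.
Add 49 minutes layover in Nordhavn → 00:44 UTC (Oct 11).
Add 4 hours 35 minutes leg 2 → 05:19 UTC.
Add 1 hour 9 minutes layover in Ravensport → 06:28 UTC.
Add 14 hours 50 minutes leg 3 → 21:18 UTC.
Kestrel Bay is UTC−2:00, so local arrival = 21:18 − 2:00 = 19:18 on Oct 11.

19:18 on October 11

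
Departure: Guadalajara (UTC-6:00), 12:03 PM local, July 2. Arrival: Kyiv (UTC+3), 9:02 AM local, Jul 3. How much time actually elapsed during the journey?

Kyiv is 9:00 ahead of Guadalajara.
Clock-face elapsed time (ignoring zones) is 20 hours 59 minutes.
Actual elapsed = 20 hours 59 minutes − 9:00 = 11 hours 59 minutes.

11 hours 59 minutes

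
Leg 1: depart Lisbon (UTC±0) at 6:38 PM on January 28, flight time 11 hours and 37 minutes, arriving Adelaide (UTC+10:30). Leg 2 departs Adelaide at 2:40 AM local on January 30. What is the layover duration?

9 hours 55 minutes

Lisbon is at UTC+0, so departure is already 6:38 PM UTC on Jan 28.
Add 11 hours 37 minutes flight time → 6:15 AM UTC (Jan 29).
Adelaide is UTC+10:30, so local arrival = 6:15 AM + 10:30 = 4:45 PM on Jan 29.
Layover = 2:40 AM − 4:45 PM (+1 day) = 9 hours 55 minutes.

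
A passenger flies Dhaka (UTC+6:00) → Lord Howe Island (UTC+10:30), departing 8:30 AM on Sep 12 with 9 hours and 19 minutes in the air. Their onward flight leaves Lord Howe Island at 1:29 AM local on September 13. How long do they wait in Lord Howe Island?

3 hours 10 minutes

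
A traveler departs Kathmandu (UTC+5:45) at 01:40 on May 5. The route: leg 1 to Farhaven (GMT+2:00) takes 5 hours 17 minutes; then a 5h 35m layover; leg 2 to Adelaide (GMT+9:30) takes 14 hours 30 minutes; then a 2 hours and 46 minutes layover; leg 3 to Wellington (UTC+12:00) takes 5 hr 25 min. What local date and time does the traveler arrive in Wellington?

17:28 on May 6

Convert departure to UTC: 01:40 − 5:45 = 19:55 UTC on May 4.
Add 5 hours and 17 minutes leg 1 → 01:12 UTC (May 5).
Add 5 hours 35 minutes layover in Farhaven → 06:47 UTC.
Add 14 hours 30 minutes leg 2 → 21:17 UTC.
Add 2 hours 46 minutes layover in Adelaide → 00:03 UTC (May 6).
Add 5 hours and 25 minutes leg 3 → 05:28 UTC.
Wellington is UTC+12:00, so local arrival = 05:28 + 12:00 = 17:28 on May 6.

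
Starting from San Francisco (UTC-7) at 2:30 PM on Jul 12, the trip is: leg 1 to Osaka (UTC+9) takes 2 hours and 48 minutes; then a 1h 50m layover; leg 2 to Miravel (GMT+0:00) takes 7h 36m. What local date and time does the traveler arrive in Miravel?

9:44 AM on Jul 13

Convert departure to UTC: 2:30 PM + 7:00 = 9:30 PM UTC on Jul 12.
Add 2 hours 48 minutes leg 1 → 12:18 AM UTC (Jul 13).
Add 1 hour 50 minutes layover in Osaka → 2:08 AM UTC.
Add 7 hours and 36 minutes leg 2 → 9:44 AM UTC.
Miravel is UTC+0, so local arrival is the same: 9:44 AM on Jul 13.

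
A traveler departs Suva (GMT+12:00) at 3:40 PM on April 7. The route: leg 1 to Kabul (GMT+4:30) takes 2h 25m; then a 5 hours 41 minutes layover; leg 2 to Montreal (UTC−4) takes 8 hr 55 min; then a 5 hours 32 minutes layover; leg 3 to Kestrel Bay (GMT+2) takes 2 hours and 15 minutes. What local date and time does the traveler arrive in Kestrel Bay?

Convert departure to UTC: 3:40 PM − 12:00 = 3:40 AM UTC on Apr 7.
Add 2 hours 25 minutes leg 1 → 6:05 AM UTC.
Add 5 hours and 41 minutes layover in Kabul → 11:46 AM UTC.
Add 8 hours and 55 minutes leg 2 → 8:41 PM UTC.
Add 5 hours 32 minutes layover in Montreal → 2:13 AM UTC (Apr 8).
Add 2 hours and 15 minutes leg 3 → 4:28 AM UTC.
Kestrel Bay is UTC+2:00, so local arrival = 4:28 AM + 2:00 = 6:28 AM on Apr 8.

6:28 AM on April 8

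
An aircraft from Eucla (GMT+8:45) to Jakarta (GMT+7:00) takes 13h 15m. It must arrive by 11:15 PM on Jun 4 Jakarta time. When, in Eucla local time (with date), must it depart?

11:45 AM on June 4

Target arrival in UTC: 11:15 PM − 7:00 = 4:15 PM on Jun 4.
Subtract 13 hours 15 minutes → departure 3:00 AM UTC on Jun 4.
Eucla is UTC+8:45: 3:00 AM + 8:45 = 11:45 AM on Jun 4.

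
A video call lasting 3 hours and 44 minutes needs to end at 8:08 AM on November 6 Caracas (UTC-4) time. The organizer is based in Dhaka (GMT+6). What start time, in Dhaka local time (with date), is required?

Target end time in UTC: 8:08 AM + 4:00 = 12:08 PM on Nov 6.
Subtract 3 hours 44 minutes → start 8:24 AM UTC on Nov 6.
Dhaka is UTC+6:00: 8:24 AM + 6:00 = 2:24 PM on Nov 6.

2:24 PM on November 6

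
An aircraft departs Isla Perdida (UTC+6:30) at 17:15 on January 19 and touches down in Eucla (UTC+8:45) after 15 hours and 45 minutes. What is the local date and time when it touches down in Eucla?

Convert departure to UTC: 17:15 − 6:30 = 10:45 UTC on Jan 19.
Add 15 hours 45 minutes travel time → 02:30 UTC (Jan 20).
Eucla is UTC+8:45, so local arrival = 02:30 + 8:45 = 11:15 on Jan 20.

11:15 on Jan 20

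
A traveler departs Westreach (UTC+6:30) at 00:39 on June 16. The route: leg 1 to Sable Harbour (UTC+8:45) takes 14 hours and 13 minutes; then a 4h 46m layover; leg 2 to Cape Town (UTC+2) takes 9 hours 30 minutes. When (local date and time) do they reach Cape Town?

Convert departure to UTC: 00:39 − 6:30 = 18:09 UTC on Jun 15.
Add 14 hours 13 minutes leg 1 → 08:22 UTC (Jun 16).
Add 4 hours and 46 minutes layover in Sable Harbour → 13:08 UTC.
Add 9 hours and 30 minutes leg 2 → 22:38 UTC.
Cape Town is UTC+2:00, so local arrival = 22:38 + 2:00 = 00:38 on Jun 17.

00:38 on June 17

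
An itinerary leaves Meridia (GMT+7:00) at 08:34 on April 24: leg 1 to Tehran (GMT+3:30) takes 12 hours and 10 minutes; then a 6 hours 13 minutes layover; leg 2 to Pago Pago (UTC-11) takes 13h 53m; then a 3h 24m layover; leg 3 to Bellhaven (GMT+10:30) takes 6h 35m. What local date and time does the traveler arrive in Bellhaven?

Convert departure to UTC: 08:34 − 7:00 = 01:34 UTC on Apr 24.
Add 12 hours and 10 minutes leg 1 → 13:44 UTC.
Add 6 hours and 13 minutes layover in Tehran → 19:57 UTC.
Add 13 hours and 53 minutes leg 2 → 09:50 UTC (Apr 25).
Add 3 hours and 24 minutes layover in Pago Pago → 13:14 UTC.
Add 6 hours 35 minutes leg 3 → 19:49 UTC.
Bellhaven is UTC+10:30, so local arrival = 19:49 + 10:30 = 06:19 on Apr 26.

06:19 on April 26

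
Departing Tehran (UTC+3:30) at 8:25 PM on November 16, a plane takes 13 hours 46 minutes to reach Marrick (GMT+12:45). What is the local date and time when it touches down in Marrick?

Convert departure to UTC: 8:25 PM − 3:30 = 4:55 PM UTC on Nov 16.
Add 13 hours 46 minutes travel time → 6:41 AM UTC (Nov 17).
Marrick is UTC+12:45, so local arrival = 6:41 AM + 12:45 = 7:26 PM on Nov 17.

7:26 PM on Nov 17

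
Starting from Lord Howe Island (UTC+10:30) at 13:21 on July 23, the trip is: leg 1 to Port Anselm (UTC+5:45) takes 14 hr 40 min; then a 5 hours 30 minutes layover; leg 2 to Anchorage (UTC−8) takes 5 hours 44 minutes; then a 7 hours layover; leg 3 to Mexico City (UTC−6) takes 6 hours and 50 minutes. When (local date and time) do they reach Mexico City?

12:35 on July 24

Convert departure to UTC: 13:21 − 10:30 = 02:51 UTC on Jul 23.
Add 14 hours 40 minutes leg 1 → 17:31 UTC.
Add 5 hours 30 minutes layover in Port Anselm → 23:01 UTC.
Add 5 hours and 44 minutes leg 2 → 04:45 UTC (Jul 24).
Add 7 hours layover in Anchorage → 11:45 UTC.
Add 6 hours 50 minutes leg 3 → 18:35 UTC.
Mexico City is UTC−6:00, so local arrival = 18:35 − 6:00 = 12:35 on Jul 24.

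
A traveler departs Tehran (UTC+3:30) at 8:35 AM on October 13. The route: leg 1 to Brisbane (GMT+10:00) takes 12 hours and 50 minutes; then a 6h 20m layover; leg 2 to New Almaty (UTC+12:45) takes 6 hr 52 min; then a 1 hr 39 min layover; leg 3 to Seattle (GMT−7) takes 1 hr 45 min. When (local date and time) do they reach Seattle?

3:31 AM on Oct 14

Convert departure to UTC: 8:35 AM − 3:30 = 5:05 AM UTC on Oct 13.
Add 12 hours 50 minutes leg 1 → 5:55 PM UTC.
Add 6 hours 20 minutes layover in Brisbane → 12:15 AM UTC (Oct 14).
Add 6 hours and 52 minutes leg 2 → 7:07 AM UTC.
Add 1 hour 39 minutes layover in New Almaty → 8:46 AM UTC.
Add 1 hour 45 minutes leg 3 → 10:31 AM UTC.
Seattle is UTC−7:00, so local arrival = 10:31 AM − 7:00 = 3:31 AM on Oct 14.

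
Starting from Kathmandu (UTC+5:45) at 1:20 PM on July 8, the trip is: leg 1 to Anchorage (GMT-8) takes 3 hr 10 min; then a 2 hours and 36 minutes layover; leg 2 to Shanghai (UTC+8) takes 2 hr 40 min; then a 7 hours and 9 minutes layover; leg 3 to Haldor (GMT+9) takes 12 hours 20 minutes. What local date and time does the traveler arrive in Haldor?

8:30 PM on July 9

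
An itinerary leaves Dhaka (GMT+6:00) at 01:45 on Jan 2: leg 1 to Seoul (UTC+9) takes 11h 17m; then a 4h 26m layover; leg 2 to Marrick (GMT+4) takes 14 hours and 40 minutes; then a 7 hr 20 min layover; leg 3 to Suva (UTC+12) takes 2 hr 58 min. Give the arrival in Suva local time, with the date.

Convert departure to UTC: 01:45 − 6:00 = 19:45 UTC on Jan 1.
Add 11 hours and 17 minutes leg 1 → 07:02 UTC (Jan 2).
Add 4 hours and 26 minutes layover in Seoul → 11:28 UTC.
Add 14 hours and 40 minutes leg 2 → 02:08 UTC (Jan 3).
Add 7 hours and 20 minutes layover in Marrick → 09:28 UTC.
Add 2 hours and 58 minutes leg 3 → 12:26 UTC.
Suva is UTC+12:00, so local arrival = 12:26 + 12:00 = 00:26 on Jan 4.

00:26 on January 4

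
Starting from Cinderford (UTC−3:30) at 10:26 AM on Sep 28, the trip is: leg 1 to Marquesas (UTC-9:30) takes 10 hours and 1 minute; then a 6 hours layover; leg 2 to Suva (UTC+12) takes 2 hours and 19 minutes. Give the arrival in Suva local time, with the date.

Convert departure to UTC: 10:26 AM + 3:30 = 1:56 PM UTC on Sep 28.
Add 10 hours 1 minute leg 1 → 11:57 PM UTC.
Add 6 hours layover in Marquesas → 5:57 AM UTC (Sep 29).
Add 2 hours and 19 minutes leg 2 → 8:16 AM UTC.
Suva is UTC+12:00, so local arrival = 8:16 AM + 12:00 = 8:16 PM on Sep 29.

8:16 PM on September 29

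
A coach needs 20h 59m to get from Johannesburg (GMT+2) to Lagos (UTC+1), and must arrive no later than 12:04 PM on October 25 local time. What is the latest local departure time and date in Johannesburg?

Target arrival in UTC: 12:04 PM − 1:00 = 11:04 AM on Oct 25.
Subtract 20 hours and 59 minutes → departure 2:05 PM UTC on Oct 24.
Johannesburg is UTC+2:00: 2:05 PM + 2:00 = 4:05 PM on Oct 24.

4:05 PM on October 24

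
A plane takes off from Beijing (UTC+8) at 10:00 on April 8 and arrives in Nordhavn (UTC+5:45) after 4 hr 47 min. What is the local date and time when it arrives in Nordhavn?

12:32 on Apr 8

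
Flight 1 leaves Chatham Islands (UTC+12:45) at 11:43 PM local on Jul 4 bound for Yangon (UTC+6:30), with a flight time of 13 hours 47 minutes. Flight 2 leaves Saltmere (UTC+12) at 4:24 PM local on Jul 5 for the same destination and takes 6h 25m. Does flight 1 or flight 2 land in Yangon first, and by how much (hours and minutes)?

Flight 1 in UTC: 11:43 PM − 12:45 = 10:58 AM on Jul 4.
+13 hours 47 minutes → arrive 12:45 AM UTC on Jul 5.
Flight 2 in UTC: 4:24 PM − 12:00 = 4:24 AM on Jul 5.
+6 hours 25 minutes → arrive 10:49 AM UTC on Jul 5.
Flight 1 lands earlier by 10 hours 4 minutes.

the first, by 10 hours 4 minutes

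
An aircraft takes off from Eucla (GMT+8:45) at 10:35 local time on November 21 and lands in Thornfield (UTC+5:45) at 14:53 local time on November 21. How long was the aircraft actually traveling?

7 hours 18 minutes

Departure in UTC: 10:35 − 8:45 = 01:50 on Nov 21.
Arrival in UTC: 14:53 − 5:45 = 09:08 on Nov 21.
Elapsed = 09:08 − 01:50 = 7 hours 18 minutes.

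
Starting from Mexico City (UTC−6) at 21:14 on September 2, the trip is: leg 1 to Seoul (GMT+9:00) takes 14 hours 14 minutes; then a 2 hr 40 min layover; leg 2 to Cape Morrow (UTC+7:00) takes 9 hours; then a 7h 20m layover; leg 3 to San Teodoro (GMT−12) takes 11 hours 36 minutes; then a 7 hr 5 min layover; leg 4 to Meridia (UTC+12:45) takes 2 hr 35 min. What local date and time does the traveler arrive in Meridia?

Convert departure to UTC: 21:14 + 6:00 = 03:14 UTC on Sep 3.
Add 14 hours 14 minutes leg 1 → 17:28 UTC.
Add 2 hours 40 minutes layover in Seoul → 20:08 UTC.
Add 9 hours leg 2 → 05:08 UTC (Sep 4).
Add 7 hours and 20 minutes layover in Cape Morrow → 12:28 UTC.
Add 11 hours and 36 minutes leg 3 → 00:04 UTC (Sep 5).
Add 7 hours and 5 minutes layover in San Teodoro → 07:09 UTC.
Add 2 hours 35 minutes leg 4 → 09:44 UTC.
Meridia is UTC+12:45, so local arrival = 09:44 + 12:45 = 22:29 on Sep 5.

22:29 on September 5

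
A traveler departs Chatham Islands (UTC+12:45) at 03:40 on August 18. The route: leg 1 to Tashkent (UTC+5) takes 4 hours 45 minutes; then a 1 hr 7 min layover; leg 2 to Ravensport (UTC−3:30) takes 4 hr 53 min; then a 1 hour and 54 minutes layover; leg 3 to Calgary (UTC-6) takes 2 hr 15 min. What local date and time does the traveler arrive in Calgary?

23:49 on Aug 17

Convert departure to UTC: 03:40 − 12:45 = 14:55 UTC on Aug 17.
Add 4 hours and 45 minutes leg 1 → 19:40 UTC.
Add 1 hour 7 minutes layover in Tashkent → 20:47 UTC.
Add 4 hours and 53 minutes leg 2 → 01:40 UTC (Aug 18).
Add 1 hour 54 minutes layover in Ravensport → 03:34 UTC.
Add 2 hours 15 minutes leg 3 → 05:49 UTC.
Calgary is UTC−6:00, so local arrival = 05:49 − 6:00 = 23:49 on Aug 17.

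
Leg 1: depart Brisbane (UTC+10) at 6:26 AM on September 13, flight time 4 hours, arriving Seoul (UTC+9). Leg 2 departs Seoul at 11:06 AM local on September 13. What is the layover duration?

Convert departure to UTC: 6:26 AM − 10:00 = 8:26 PM UTC on Sep 12.
Add 4 hours flight time → 12:26 AM UTC (Sep 13).
Seoul is UTC+9:00, so local arrival = 12:26 AM + 9:00 = 9:26 AM on Sep 13.
Layover = 11:06 AM − 9:26 AM = 1 hour 40 minutes.

1 hour 40 minutes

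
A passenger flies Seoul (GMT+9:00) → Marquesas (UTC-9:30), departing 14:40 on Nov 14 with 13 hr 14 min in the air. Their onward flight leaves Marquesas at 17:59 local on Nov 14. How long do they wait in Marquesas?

8 hours 35 minutes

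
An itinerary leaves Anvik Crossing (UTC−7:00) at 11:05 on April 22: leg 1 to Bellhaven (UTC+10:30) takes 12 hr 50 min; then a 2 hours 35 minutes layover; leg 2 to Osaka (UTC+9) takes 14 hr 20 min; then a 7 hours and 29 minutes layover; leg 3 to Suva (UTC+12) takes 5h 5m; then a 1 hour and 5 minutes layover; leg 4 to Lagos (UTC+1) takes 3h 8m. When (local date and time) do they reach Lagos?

Convert departure to UTC: 11:05 + 7:00 = 18:05 UTC on Apr 22.
Add 12 hours 50 minutes leg 1 → 06:55 UTC (Apr 23).
Add 2 hours and 35 minutes layover in Bellhaven → 09:30 UTC.
Add 14 hours 20 minutes leg 2 → 23:50 UTC.
Add 7 hours and 29 minutes layover in Osaka → 07:19 UTC (Apr 24).
Add 5 hours and 5 minutes leg 3 → 12:24 UTC.
Add 1 hour and 5 minutes layover in Suva → 13:29 UTC.
Add 3 hours 8 minutes leg 4 → 16:37 UTC.
Lagos is UTC+1:00, so local arrival = 16:37 + 1:00 = 17:37 on Apr 24.

17:37 on April 24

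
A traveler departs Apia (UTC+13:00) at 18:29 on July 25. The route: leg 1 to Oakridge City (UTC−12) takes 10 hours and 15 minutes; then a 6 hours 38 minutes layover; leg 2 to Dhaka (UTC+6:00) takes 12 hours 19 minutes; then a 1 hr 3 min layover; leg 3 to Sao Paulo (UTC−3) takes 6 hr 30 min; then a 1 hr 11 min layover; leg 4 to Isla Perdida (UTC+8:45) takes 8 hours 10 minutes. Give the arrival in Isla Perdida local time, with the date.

Convert departure to UTC: 18:29 − 13:00 = 05:29 UTC on Jul 25.
Add 10 hours and 15 minutes leg 1 → 15:44 UTC.
Add 6 hours 38 minutes layover in Oakridge City → 22:22 UTC.
Add 12 hours 19 minutes leg 2 → 10:41 UTC (Jul 26).
Add 1 hour 3 minutes layover in Dhaka → 11:44 UTC.
Add 6 hours 30 minutes leg 3 → 18:14 UTC.
Add 1 hour 11 minutes layover in Sao Paulo → 19:25 UTC.
Add 8 hours 10 minutes leg 4 → 03:35 UTC (Jul 27).
Isla Perdida is UTC+8:45, so local arrival = 03:35 + 8:45 = 12:20 on Jul 27.

12:20 on Jul 27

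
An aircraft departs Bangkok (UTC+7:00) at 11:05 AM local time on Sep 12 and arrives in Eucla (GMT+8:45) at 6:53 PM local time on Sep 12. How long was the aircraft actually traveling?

Eucla is 1:45 ahead of Bangkok.
Clock-face elapsed time (ignoring zones) is 7 hours 48 minutes.
Actual elapsed = 7 hours 48 minutes − 1:45 = 6 hours 3 minutes.

6 hours 3 minutes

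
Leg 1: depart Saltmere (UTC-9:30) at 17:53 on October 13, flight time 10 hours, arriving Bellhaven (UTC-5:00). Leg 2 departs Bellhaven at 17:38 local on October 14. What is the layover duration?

9 hours 15 minutes

Convert departure to UTC: 17:53 + 9:30 = 03:23 UTC on Oct 14.
Add 10 hours flight time → 13:23 UTC.
Bellhaven is UTC−5:00, so local arrival = 13:23 − 5:00 = 08:23 on Oct 14.
Layover = 17:38 − 08:23 = 9 hours 15 minutes.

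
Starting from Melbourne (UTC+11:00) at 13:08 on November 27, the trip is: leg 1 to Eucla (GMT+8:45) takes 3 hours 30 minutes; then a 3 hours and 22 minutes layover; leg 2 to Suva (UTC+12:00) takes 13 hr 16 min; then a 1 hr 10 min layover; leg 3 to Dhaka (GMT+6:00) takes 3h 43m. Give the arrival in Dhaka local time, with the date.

09:09 on November 28

Convert departure to UTC: 13:08 − 11:00 = 02:08 UTC on Nov 27.
Add 3 hours and 30 minutes leg 1 → 05:38 UTC.
Add 3 hours 22 minutes layover in Eucla → 09:00 UTC.
Add 13 hours and 16 minutes leg 2 → 22:16 UTC.
Add 1 hour and 10 minutes layover in Suva → 23:26 UTC.
Add 3 hours 43 minutes leg 3 → 03:09 UTC (Nov 28).
Dhaka is UTC+6:00, so local arrival = 03:09 + 6:00 = 09:09 on Nov 28.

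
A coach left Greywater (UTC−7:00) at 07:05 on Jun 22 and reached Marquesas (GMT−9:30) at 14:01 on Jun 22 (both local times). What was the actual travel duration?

Marquesas is 2:30 behind Greywater.
Clock-face elapsed time (ignoring zones) is 6 hours 56 minutes.
Actual elapsed = 6 hours 56 minutes + 2:30 = 9 hours 26 minutes.

9 hours 26 minutes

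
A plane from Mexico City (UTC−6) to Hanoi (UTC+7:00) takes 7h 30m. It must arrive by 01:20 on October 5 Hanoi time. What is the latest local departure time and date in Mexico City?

04:50 on Oct 4

Target arrival in UTC: 01:20 − 7:00 = 18:20 on Oct 4.
Subtract 7 hours and 30 minutes → departure 10:50 UTC on Oct 4.
Mexico City is UTC−6:00: 10:50 − 6:00 = 04:50 on Oct 4.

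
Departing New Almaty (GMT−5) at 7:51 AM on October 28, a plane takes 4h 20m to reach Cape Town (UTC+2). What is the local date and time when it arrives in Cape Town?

Convert departure to UTC: 7:51 AM + 5:00 = 12:51 PM UTC on Oct 28.
Add 4 hours and 20 minutes travel time → 5:11 PM UTC.
Cape Town is UTC+2:00, so local arrival = 5:11 PM + 2:00 = 7:11 PM on Oct 28.

7:11 PM on October 28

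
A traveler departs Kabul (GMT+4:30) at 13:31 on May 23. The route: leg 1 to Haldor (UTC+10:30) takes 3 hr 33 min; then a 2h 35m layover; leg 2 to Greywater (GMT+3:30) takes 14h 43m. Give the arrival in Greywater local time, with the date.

Convert departure to UTC: 13:31 − 4:30 = 09:01 UTC on May 23.
Add 3 hours and 33 minutes leg 1 → 12:34 UTC.
Add 2 hours and 35 minutes layover in Haldor → 15:09 UTC.
Add 14 hours and 43 minutes leg 2 → 05:52 UTC (May 24).
Greywater is UTC+3:30, so local arrival = 05:52 + 3:30 = 09:22 on May 24.

09:22 on May 24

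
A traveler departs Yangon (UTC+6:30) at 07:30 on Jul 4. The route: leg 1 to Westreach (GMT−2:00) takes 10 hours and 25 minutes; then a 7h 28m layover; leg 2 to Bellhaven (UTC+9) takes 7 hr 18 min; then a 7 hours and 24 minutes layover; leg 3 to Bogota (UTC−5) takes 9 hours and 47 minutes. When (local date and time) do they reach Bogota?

14:22 on July 5

Convert departure to UTC: 07:30 − 6:30 = 01:00 UTC on Jul 4.
Add 10 hours 25 minutes leg 1 → 11:25 UTC.
Add 7 hours and 28 minutes layover in Westreach → 18:53 UTC.
Add 7 hours and 18 minutes leg 2 → 02:11 UTC (Jul 5).
Add 7 hours and 24 minutes layover in Bellhaven → 09:35 UTC.
Add 9 hours and 47 minutes leg 3 → 19:22 UTC.
Bogota is UTC−5:00, so local arrival = 19:22 − 5:00 = 14:22 on Jul 5.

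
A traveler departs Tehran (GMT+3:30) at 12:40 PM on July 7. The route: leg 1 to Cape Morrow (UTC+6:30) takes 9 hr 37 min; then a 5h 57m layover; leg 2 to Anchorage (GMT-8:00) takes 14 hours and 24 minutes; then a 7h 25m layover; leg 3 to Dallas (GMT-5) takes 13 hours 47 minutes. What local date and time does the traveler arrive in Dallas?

Convert departure to UTC: 12:40 PM − 3:30 = 9:10 AM UTC on Jul 7.
Add 9 hours 37 minutes leg 1 → 6:47 PM UTC.
Add 5 hours 57 minutes layover in Cape Morrow → 12:44 AM UTC (Jul 8).
Add 14 hours 24 minutes leg 2 → 3:08 PM UTC.
Add 7 hours 25 minutes layover in Anchorage → 10:33 PM UTC.
Add 13 hours and 47 minutes leg 3 → 12:20 PM UTC (Jul 9).
Dallas is UTC−5:00, so local arrival = 12:20 PM − 5:00 = 7:20 AM on Jul 9.

7:20 AM on July 9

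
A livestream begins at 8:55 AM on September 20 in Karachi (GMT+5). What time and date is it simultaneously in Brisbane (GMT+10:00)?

1:55 PM on September 20

In UTC: 8:55 AM − 5:00 = 3:55 AM on Sep 20.
Brisbane is UTC+10:00: 3:55 AM + 10:00 = 1:55 PM on Sep 20.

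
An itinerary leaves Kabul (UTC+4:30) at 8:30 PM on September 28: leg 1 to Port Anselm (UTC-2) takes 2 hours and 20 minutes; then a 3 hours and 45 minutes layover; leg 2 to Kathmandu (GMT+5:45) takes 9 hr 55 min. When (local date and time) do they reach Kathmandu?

1:45 PM on September 29

Convert departure to UTC: 8:30 PM − 4:30 = 4:00 PM UTC on Sep 28.
Add 2 hours and 20 minutes leg 1 → 6:20 PM UTC.
Add 3 hours and 45 minutes layover in Port Anselm → 10:05 PM UTC.
Add 9 hours and 55 minutes leg 2 → 8:00 AM UTC (Sep 29).
Kathmandu is UTC+5:45, so local arrival = 8:00 AM + 5:45 = 1:45 PM on Sep 29.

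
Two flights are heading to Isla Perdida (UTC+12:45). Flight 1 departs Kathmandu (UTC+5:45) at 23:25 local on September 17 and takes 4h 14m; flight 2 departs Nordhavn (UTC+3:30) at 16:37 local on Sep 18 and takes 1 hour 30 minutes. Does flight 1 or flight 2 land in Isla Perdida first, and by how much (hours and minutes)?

the first, by 16 hours 43 minutes

Flight 1 in UTC: 23:25 − 5:45 = 17:40 on Sep 17.
+4 hours and 14 minutes → arrive 21:54 UTC on Sep 17.
Flight 2 in UTC: 16:37 − 3:30 = 13:07 on Sep 18.
+1 hour and 30 minutes → arrive 14:37 UTC on Sep 18.
Flight 1 lands earlier by 16 hours 43 minutes.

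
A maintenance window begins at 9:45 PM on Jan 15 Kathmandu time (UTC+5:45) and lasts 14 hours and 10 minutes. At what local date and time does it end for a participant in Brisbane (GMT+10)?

4:10 PM on Jan 16

Brisbane is 4:15 ahead of Kathmandu.
After 14 hours and 10 minutes it is 11:55 AM (Jan 16) in Kathmandu.
Shift by the zone difference: 11:55 AM + 4:15 = 4:10 PM on Jan 16 in Brisbane.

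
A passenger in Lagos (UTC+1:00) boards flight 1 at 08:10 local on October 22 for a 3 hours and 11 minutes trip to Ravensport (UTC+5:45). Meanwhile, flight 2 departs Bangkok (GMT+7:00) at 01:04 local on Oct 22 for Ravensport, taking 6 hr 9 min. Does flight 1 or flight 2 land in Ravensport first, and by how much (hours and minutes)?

Flight 1 in UTC: 08:10 − 1:00 = 07:10 on Oct 22.
+3 hours and 11 minutes → arrive 10:21 UTC on Oct 22.
Flight 2 in UTC: 01:04 − 7:00 = 18:04 on Oct 21.
+6 hours 9 minutes → arrive 00:13 UTC on Oct 22.
Flight 2 lands earlier by 10 hours 8 minutes.

the second, by 10 hours 8 minutes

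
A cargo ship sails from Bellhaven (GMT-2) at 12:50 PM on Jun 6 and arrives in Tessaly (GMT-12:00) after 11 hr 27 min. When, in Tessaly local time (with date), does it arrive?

2:17 PM on June 6

Tessaly is 10:00 behind Bellhaven.
After 11 hours 27 minutes it is 12:17 AM (Jun 7) in Bellhaven.
Shift by the zone difference: 12:17 AM − 10:00 = 2:17 PM on Jun 6 in Tessaly.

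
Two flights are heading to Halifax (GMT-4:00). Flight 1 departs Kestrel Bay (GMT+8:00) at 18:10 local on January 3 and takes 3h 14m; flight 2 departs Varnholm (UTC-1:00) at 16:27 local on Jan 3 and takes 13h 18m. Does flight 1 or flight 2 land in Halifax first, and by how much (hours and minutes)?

the first, by 17 hours 21 minutes

Flight 1 in UTC: 18:10 − 8:00 = 10:10 on Jan 3.
+3 hours 14 minutes → arrive 13:24 UTC on Jan 3.
Flight 2 in UTC: 16:27 + 1:00 = 17:27 on Jan 3.
+13 hours and 18 minutes → arrive 06:45 UTC on Jan 4.
Flight 1 lands earlier by 17 hours 21 minutes.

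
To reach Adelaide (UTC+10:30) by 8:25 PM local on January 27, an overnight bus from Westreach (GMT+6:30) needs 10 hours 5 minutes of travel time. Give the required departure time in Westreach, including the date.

6:20 AM on Jan 27

Target arrival in UTC: 8:25 PM − 10:30 = 9:55 AM on Jan 27.
Subtract 10 hours 5 minutes → departure 11:50 PM UTC on Jan 26.
Westreach is UTC+6:30: 11:50 PM + 6:30 = 6:20 AM on Jan 27.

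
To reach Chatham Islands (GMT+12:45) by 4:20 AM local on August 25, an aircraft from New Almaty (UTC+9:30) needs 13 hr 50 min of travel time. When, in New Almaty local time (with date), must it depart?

Target arrival in UTC: 4:20 AM − 12:45 = 3:35 PM on Aug 24.
Subtract 13 hours 50 minutes → departure 1:45 AM UTC on Aug 24.
New Almaty is UTC+9:30: 1:45 AM + 9:30 = 11:15 AM on Aug 24.

11:15 AM on August 24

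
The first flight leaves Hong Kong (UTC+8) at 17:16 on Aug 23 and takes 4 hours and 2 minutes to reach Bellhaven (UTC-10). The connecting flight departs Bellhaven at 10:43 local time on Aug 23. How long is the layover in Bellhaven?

7 hours 25 minutes

Convert departure to UTC: 17:16 − 8:00 = 09:16 UTC on Aug 23.
Add 4 hours 2 minutes flight time → 13:18 UTC.
Bellhaven is UTC−10:00, so local arrival = 13:18 − 10:00 = 03:18 on Aug 23.
Layover = 10:43 − 03:18 = 7 hours 25 minutes.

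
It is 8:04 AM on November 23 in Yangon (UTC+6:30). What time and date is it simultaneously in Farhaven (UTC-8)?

5:34 PM on November 22

In UTC: 8:04 AM − 6:30 = 1:34 AM on Nov 23.
Farhaven is UTC−8:00: 1:34 AM − 8:00 = 5:34 PM on Nov 22.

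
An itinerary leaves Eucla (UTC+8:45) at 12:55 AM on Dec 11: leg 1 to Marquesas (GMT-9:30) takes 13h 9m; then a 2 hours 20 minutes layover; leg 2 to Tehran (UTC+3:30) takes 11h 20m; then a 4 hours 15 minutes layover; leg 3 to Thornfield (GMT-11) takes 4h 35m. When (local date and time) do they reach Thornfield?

Convert departure to UTC: 12:55 AM − 8:45 = 4:10 PM UTC on Dec 10.
Add 13 hours 9 minutes leg 1 → 5:19 AM UTC (Dec 11).
Add 2 hours 20 minutes layover in Marquesas → 7:39 AM UTC.
Add 11 hours 20 minutes leg 2 → 6:59 PM UTC.
Add 4 hours and 15 minutes layover in Tehran → 11:14 PM UTC.
Add 4 hours and 35 minutes leg 3 → 3:49 AM UTC (Dec 12).
Thornfield is UTC−11:00, so local arrival = 3:49 AM − 11:00 = 4:49 PM on Dec 11.

4:49 PM on Dec 11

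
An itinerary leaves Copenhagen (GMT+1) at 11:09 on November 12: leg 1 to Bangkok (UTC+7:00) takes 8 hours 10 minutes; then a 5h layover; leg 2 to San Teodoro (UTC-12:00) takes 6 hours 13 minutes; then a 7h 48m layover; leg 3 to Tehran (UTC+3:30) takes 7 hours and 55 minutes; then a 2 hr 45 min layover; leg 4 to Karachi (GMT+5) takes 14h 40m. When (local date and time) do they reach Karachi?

Convert departure to UTC: 11:09 − 1:00 = 10:09 UTC on Nov 12.
Add 8 hours 10 minutes leg 1 → 18:19 UTC.
Add 5 hours layover in Bangkok → 23:19 UTC.
Add 6 hours and 13 minutes leg 2 → 05:32 UTC (Nov 13).
Add 7 hours 48 minutes layover in San Teodoro → 13:20 UTC.
Add 7 hours 55 minutes leg 3 → 21:15 UTC.
Add 2 hours 45 minutes layover in Tehran → 00:00 UTC (Nov 14).
Add 14 hours and 40 minutes leg 4 → 14:40 UTC.
Karachi is UTC+5:00, so local arrival = 14:40 + 5:00 = 19:40 on Nov 14.

19:40 on November 14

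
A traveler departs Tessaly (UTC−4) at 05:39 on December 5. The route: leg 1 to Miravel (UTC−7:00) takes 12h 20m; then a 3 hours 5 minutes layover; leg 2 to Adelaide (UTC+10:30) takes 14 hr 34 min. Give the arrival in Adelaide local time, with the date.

02:08 on Dec 7

Convert departure to UTC: 05:39 + 4:00 = 09:39 UTC on Dec 5.
Add 12 hours and 20 minutes leg 1 → 21:59 UTC.
Add 3 hours and 5 minutes layover in Miravel → 01:04 UTC (Dec 6).
Add 14 hours 34 minutes leg 2 → 15:38 UTC.
Adelaide is UTC+10:30, so local arrival = 15:38 + 10:30 = 02:08 on Dec 7.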